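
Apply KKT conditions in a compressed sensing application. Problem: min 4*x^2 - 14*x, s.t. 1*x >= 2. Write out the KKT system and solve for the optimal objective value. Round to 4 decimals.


Step 1: Try lambda = 0 (constraint inactive).
x_unc = 14/(2*4) = 1.75
Check: 1*1.75 = 1.75 < 2 -- violated!
Step 2: Constraint must be active: 1*x = 2
x* = 2/1 = 2.0
lambda = (2*4*2.0 - 14)/1 = 2.0
Step 3: Compute optimal value.
f(x*) = 4*2.0^2 - 14*2.0 = -12.0


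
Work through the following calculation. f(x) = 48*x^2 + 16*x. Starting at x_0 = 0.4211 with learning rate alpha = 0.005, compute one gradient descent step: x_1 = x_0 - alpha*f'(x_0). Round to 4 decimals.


We compute the gradient at x_0 and apply the update.
f'(x) = 96*x + 16
f'(0.4211) = 96*0.4211 + 16 = 56.4256
x_1 = 0.4211 - 0.005*56.4256 = 0.139


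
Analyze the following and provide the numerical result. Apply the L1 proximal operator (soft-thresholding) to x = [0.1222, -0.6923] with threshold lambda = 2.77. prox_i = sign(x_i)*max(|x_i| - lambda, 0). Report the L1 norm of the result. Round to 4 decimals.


Soft-thresholding with lambda = 2.77:
prox(0.1222) = sign(0.1222)*max(|0.1222| - 2.77, 0) = 0.0
prox(-0.6923) = sign(-0.6923)*max(|-0.6923| - 2.77, 0) = 0.0
prox(x) = [0.0, 0.0]
||prox(x)||_1 = 0.0 + 0.0 = 0.0


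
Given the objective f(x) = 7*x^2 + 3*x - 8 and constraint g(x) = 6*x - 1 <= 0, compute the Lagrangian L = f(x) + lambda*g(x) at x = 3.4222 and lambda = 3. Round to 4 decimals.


Step 1: Evaluate f(x).
f(3.4222) = 7*3.4222^2 + 3*3.4222 - 8 = 84.2468
Step 2: Evaluate g(x).
g(3.4222) = 6*3.4222 - 1 = 19.5332
Step 3: Compute Lagrangian.
L = 84.2468 + 3*19.5332 = 142.8464


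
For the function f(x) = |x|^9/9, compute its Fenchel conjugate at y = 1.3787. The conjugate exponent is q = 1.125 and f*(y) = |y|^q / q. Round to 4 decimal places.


The conjugate exponent q satisfies 1/p + 1/q = 1.
p = 9, so q = 9/(9 - 1) = 1.125
|y|^q = 1.3787^1.125 = 1.4352
f*(1.3787) = 1.4352 / 1.125 = 1.2757


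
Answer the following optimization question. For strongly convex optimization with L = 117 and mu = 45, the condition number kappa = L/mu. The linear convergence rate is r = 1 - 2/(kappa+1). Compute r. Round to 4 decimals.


Step 1: Compute the condition number.
kappa = L/mu = 117/45 = 2.6
Step 2: Compute the convergence rate.
r = 1 - 2/(kappa + 1) = 1 - 2*mu/(L + mu) = (L - mu)/(L + mu) = 72/162 = 0.4444


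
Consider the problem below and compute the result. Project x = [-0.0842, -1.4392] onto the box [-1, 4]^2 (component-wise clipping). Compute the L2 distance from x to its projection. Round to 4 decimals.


Project each component onto [-1, 4].
clip(-0.0842) = -0.0842, clip(-1.4392) = -1.0
Projection = [-0.0842, -1.0]
Squared diffs: [0.0, 0.1929]
Distance = sqrt(0.1929) = 0.4392


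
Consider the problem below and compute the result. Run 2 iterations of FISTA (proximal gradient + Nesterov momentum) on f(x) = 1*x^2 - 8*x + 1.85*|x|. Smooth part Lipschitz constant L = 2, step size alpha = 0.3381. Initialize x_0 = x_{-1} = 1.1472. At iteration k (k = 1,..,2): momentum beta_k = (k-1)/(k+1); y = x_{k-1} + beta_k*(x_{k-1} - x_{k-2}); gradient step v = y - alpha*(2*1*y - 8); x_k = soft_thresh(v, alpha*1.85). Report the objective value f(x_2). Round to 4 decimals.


FISTA on f(x) = 1*x^2 - 8*x + 1.85*|x|
L = 2, alpha = 0.3381
Iteration 1: beta = 0.0, y = 1.1472 + 0.0*(1.1472 - 1.1472) = 1.1472
  grad(y) = -5.7056, v = y - alpha*grad = 3.0763
  prox(v) = soft_thresh(3.0763, 0.6255) = 2.4508
Iteration 2: beta = 0.3333, y = 2.4508 + 0.3333*(2.4508 - 1.1472) = 2.8853
  grad(y) = -2.2294, v = y - alpha*grad = 3.6391
  prox(v) = soft_thresh(3.6391, 0.6255) = 3.0136
f(x_2) = 1*3.0136^2 - 8*3.0136 + 1.85*|3.0136| = -9.4519


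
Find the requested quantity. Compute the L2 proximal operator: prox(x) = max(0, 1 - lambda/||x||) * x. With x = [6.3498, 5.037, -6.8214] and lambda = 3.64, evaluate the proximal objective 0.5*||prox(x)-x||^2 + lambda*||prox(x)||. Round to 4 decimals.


Step 1: Compute ||x||.
||x|| = 10.5935
Step 2: Compute scaling factor.
scale = max(0, 1 - 3.64/10.5935) = 0.6564
Step 3: prox(x) = [4.168, 3.3063, -4.4775]
||prox(x)|| = 6.9535
Step 4: Proximal objective.
0.5*||prox-x||^2 = 6.6248
lambda*||prox|| = 25.3107
Total = 31.9356


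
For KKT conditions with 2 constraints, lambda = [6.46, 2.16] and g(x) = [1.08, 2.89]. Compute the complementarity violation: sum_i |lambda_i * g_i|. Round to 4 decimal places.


KKT complementary slackness check:
lambda_1 * g_1 = 6.46 * 1.08 = 6.9768
lambda_2 * g_2 = 2.16 * 2.89 = 6.2424
Total violation = 6.9768 + 6.2424 = 13.2192


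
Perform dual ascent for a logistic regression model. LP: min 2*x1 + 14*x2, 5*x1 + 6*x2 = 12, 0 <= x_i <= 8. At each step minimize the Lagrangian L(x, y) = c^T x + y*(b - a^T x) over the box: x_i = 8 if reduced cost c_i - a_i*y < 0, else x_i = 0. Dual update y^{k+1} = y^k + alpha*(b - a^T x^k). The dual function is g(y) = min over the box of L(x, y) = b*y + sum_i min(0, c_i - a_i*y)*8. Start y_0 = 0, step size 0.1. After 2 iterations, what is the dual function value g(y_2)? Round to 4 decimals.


Dual ascent for LP: min 2*x1 + 14*x2, 5*x1 + 6*x2 = 12, 0 <= x_i <= 8
Step 1: y^k = 0.0, reduced costs: (2.0, 14.0)
  x^k = (0.0, 0.0), subgradient = b - a^T x = 12.0
  y^{k+1} = 0.0 + 0.1*12.0 = 1.2
Step 2: y^k = 1.2, reduced costs: (-4.0, 6.8)
  x^k = (8.0, 0.0), subgradient = b - a^T x = -28.0
  y^{k+1} = 1.2 + 0.1*-28.0 = -1.6
Dual objective at y_2 = -1.6: reduced costs (10.0, 23.6), box minimizer x = (0.0, 0.0)
g(y_2) = b*y + (c1 - a1*y)*x1 + (c2 - a2*y)*x2 = 12*(-1.6) + 10.0*0.0 + 23.6*0.0 = -19.2 + 0.0 + 0.0 = -19.2


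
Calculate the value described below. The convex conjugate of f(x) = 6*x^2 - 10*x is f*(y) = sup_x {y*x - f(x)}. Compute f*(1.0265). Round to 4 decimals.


f*(y) = sup_x {y*x - a*x^2 - b*x} = sup_x {(y-b)*x - a*x^2}
FOC: (y - b) - 2a*x = 0 => x* = (y - b)/(2a)
x* = (1.0265 + 10)/(2*6) = 0.9189
f*(1.0265) = (y-b)^2/(4a) = (1.0265 + 10)^2/(4*6)
= 121.5837/24 = 5.066


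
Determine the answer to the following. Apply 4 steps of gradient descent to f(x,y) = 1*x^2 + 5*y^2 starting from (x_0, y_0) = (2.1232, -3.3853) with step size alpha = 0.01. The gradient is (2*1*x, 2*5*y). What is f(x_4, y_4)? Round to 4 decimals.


Gradient descent on f(x,y) = 1*x^2 + 5*y^2.
Starting point: (2.1232, -3.3853), alpha = 0.01
Step 1: grad_x = 2*1*2.1232 = 4.2464, grad_y = 2*5*-3.3853 = -33.853
  x_1 = 2.1232 - 0.01*4.2464 = 2.0807
  y_1 = -3.3853 - 0.01*-33.853 = -3.0468
Step 2: grad_x = 2*1*2.0807 = 4.1615, grad_y = 2*5*-3.0468 = -30.4677
  x_2 = 2.0807 - 0.01*4.1615 = 2.0391
  y_2 = -3.0468 - 0.01*-30.4677 = -2.7421
Step 3: grad_x = 2*1*2.0391 = 4.0782, grad_y = 2*5*-2.7421 = -27.4209
  x_3 = 2.0391 - 0.01*4.0782 = 1.9983
  y_3 = -2.7421 - 0.01*-27.4209 = -2.4679
Step 4: grad_x = 2*1*1.9983 = 3.9967, grad_y = 2*5*-2.4679 = -24.6788
  x_4 = 1.9983 - 0.01*3.9967 = 1.9584
  y_4 = -2.4679 - 0.01*-24.6788 = -2.2211
f(1.9584, -2.2211) = 1*1.9584^2 + 5*(-2.2211)^2 = 28.5015


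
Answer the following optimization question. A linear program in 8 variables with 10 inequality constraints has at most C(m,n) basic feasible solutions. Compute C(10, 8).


Each vertex corresponds to some choice of n active constraints out of m, so the number of vertices is at most C(m, n) = m! / (n!(m-n)!).
m = 10, n = 8
Numerator: 10 * 9 * 8 * 7 * 6 * 5 * 4 * 3
Denominator: 8! = 40320
C(10, 8) = 45


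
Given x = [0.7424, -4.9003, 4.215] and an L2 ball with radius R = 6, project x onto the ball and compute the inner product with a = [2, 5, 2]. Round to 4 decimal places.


Step 1: Compute ||x|| (intermediates to 6 decimals).
||x|| = sqrt(0.7424^2 + (-4.9003)^2 + 4.215^2) = 6.506176
Step 2: Project.
Since ||x|| > R, scale = R/||x|| = 6/6.506176 = 0.922201, proj(x) = scale * x
proj(x) = [0.684642, -4.519062, 3.887077]
Step 3: Dot product.
a^T * proj(x) = 2*0.684642 + 5*(-4.519062) + 2*3.887077 = -13.4519


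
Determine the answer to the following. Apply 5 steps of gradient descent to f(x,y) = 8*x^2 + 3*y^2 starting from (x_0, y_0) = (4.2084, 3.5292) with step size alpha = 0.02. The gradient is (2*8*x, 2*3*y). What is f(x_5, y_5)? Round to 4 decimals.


Gradient descent on f(x,y) = 8*x^2 + 3*y^2.
Starting point: (4.2084, 3.5292), alpha = 0.02
Step 1: grad_x = 2*8*4.2084 = 67.3344, grad_y = 2*3*3.5292 = 21.1752
  x_1 = 4.2084 - 0.02*67.3344 = 2.8617
  y_1 = 3.5292 - 0.02*21.1752 = 3.1057
Step 2: grad_x = 2*8*2.8617 = 45.7874, grad_y = 2*3*3.1057 = 18.6342
  x_2 = 2.8617 - 0.02*45.7874 = 1.946
  y_2 = 3.1057 - 0.02*18.6342 = 2.733
Step 3: grad_x = 2*8*1.946 = 31.1354, grad_y = 2*3*2.733 = 16.3981
  x_3 = 1.946 - 0.02*31.1354 = 1.3233
  y_3 = 2.733 - 0.02*16.3981 = 2.4051
Step 4: grad_x = 2*8*1.3233 = 21.1721, grad_y = 2*3*2.4051 = 14.4303
  x_4 = 1.3233 - 0.02*21.1721 = 0.8998
  y_4 = 2.4051 - 0.02*14.4303 = 2.1164
Step 5: grad_x = 2*8*0.8998 = 14.397, grad_y = 2*3*2.1164 = 12.6987
  x_5 = 0.8998 - 0.02*14.397 = 0.6119
  y_5 = 2.1164 - 0.02*12.6987 = 1.8625
f(0.6119, 1.8625) = 8*0.6119^2 + 3*1.8625^2 = 13.4015


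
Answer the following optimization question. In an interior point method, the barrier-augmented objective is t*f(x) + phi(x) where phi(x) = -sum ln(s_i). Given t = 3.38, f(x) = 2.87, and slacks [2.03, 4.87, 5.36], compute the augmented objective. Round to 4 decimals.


Step 1: Compute log-barrier.
ln values: [0.708, 1.5831, 1.679]
phi = -(0.708 + 1.5831 + 1.679) = -3.9701
Step 2: Compute augmented objective.
t*f(x) = 3.38*2.87 = 9.7006
Total = 9.7006 - 3.9701 = 5.7305


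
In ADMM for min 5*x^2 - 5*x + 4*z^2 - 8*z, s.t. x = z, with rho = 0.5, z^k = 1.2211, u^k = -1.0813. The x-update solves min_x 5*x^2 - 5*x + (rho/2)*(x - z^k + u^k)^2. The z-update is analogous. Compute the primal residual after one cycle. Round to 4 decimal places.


ADMM iteration with rho = 0.5, z^k = 1.2211, u^k = -1.0813
Step 1: x-update.
Minimize 5*x^2 - 5*x + (0.5/2)*(x - 1.2211 - 1.0813)^2
FOC: (2*5 + 0.5)*x = 5 + 0.5*(1.2211 + 1.0813)
x^{k+1} = 0.5858
Step 2: z-update.
Minimize 4*z^2 - 8*z + (0.5/2)*(0.5858 - z - 1.0813)^2
FOC: (2*4 + 0.5)*z = 8 + 0.5*(0.5858 - 1.0813)
z^{k+1} = 0.912
Step 3: u-update.
u^{k+1} = -1.0813 + 0.5858 - 0.912 = -1.4075
Step 4: Primal residual = |0.5858 - 0.912| = 0.3262


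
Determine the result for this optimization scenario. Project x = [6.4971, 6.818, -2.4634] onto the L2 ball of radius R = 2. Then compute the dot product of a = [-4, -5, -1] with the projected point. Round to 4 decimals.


Step 1: Compute ||x|| (intermediates to 6 decimals).
||x|| = sqrt(6.4971^2 + 6.818^2 + (-2.4634)^2) = 9.734771
Step 2: Project.
Since ||x|| > R, scale = R/||x|| = 2/9.734771 = 0.205449, proj(x) = scale * x
proj(x) = [1.334823, 1.400751, -0.506103]
Step 3: Dot product.
a^T * proj(x) = -4*1.334823 - 5*1.400751 - 1*(-0.506103) = -11.8369


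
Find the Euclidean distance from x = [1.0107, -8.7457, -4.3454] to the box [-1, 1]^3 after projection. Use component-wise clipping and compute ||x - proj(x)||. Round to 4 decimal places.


Project each component onto [-1, 1].
clip(1.0107) = 1.0, clip(-8.7457) = -1.0, clip(-4.3454) = -1.0
Projection = [1.0, -1.0, -1.0]
Squared diffs: [0.0001, 59.9959, 11.1917]
Distance = sqrt(71.1877) = 8.4373


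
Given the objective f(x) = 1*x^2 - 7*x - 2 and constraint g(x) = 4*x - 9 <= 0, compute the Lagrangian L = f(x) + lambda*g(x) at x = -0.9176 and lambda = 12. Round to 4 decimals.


Step 1: Evaluate f(x).
f(-0.9176) = 1*(-0.9176)^2 - 7*(-0.9176) - 2 = 5.2652
Step 2: Evaluate g(x).
g(-0.9176) = 4*-0.9176 - 9 = -12.6704
Step 3: Compute Lagrangian.
L = 5.2652 + 12*-12.6704 = -146.7796


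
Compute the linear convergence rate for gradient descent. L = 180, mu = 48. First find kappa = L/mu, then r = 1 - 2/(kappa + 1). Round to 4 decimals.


Step 1: Compute the condition number.
kappa = L/mu = 180/48 = 3.75
Step 2: Compute the convergence rate.
r = 1 - 2/(kappa + 1) = 1 - 2*mu/(L + mu) = (L - mu)/(L + mu) = 132/228 = 0.5789


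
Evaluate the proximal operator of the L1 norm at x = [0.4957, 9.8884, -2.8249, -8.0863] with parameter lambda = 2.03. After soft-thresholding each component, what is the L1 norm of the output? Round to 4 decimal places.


Soft-thresholding with lambda = 2.03:
prox(0.4957) = sign(0.4957)*max(|0.4957| - 2.03, 0) = 0.0
prox(9.8884) = sign(9.8884)*max(|9.8884| - 2.03, 0) = 7.8584
prox(-2.8249) = sign(-2.8249)*max(|-2.8249| - 2.03, 0) = -0.7949
prox(-8.0863) = sign(-8.0863)*max(|-8.0863| - 2.03, 0) = -6.0563
prox(x) = [0.0, 7.8584, -0.7949, -6.0563]
||prox(x)||_1 = 0.0 + 7.8584 + 0.7949 + 6.0563 = 14.7096


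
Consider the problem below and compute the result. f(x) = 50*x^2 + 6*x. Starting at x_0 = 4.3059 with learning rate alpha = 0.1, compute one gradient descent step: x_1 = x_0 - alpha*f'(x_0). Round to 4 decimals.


We compute the gradient at x_0 and apply the update.
f'(x) = 100*x + 6
f'(4.3059) = 100*4.3059 + 6 = 436.59
x_1 = 4.3059 - 0.1*436.59 = -39.3531


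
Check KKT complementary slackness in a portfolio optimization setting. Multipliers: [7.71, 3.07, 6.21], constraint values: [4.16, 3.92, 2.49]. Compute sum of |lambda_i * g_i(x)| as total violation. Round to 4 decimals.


KKT complementary slackness check:
lambda_1 * g_1 = 7.71 * 4.16 = 32.0736
lambda_2 * g_2 = 3.07 * 3.92 = 12.0344
lambda_3 * g_3 = 6.21 * 2.49 = 15.4629
Total violation = 32.0736 + 12.0344 + 15.4629 = 59.5709


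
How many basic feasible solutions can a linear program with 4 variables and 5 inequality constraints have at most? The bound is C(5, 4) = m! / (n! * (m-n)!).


Each vertex corresponds to some choice of n active constraints out of m, so the number of vertices is at most C(m, n) = m! / (n!(m-n)!).
m = 5, n = 4
Numerator: 5 * 4 * 3 * 2
Denominator: 4! = 24
C(5, 4) = 5


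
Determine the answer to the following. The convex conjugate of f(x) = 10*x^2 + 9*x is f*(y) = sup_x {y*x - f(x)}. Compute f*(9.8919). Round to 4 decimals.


f*(y) = sup_x {y*x - a*x^2 - b*x} = sup_x {(y-b)*x - a*x^2}
FOC: (y - b) - 2a*x = 0 => x* = (y - b)/(2a)
x* = (9.8919 - 9)/(2*10) = 0.0446
f*(9.8919) = (y-b)^2/(4a) = (9.8919 - 9)^2/(4*10)
= 0.7955/40 = 0.0199


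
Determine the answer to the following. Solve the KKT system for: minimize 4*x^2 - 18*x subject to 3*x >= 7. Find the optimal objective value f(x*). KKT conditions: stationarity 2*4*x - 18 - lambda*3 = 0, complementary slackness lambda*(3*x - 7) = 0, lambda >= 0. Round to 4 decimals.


Step 1: Try lambda = 0 (constraint inactive).
x_unc = 18/(2*4) = 2.25
Check: 3*2.25 = 6.75 < 7 -- violated!
Step 2: Constraint must be active: 3*x = 7
x* = 7/3 = 2.3333 (rounded; the exact value 7/3 is used below)
lambda = (2*4*(7/3) - 18)/3 = 0.2222
Step 3: Compute optimal value.
f(x*) = 4*(7/3)^2 - 18*(7/3) = -20.2222


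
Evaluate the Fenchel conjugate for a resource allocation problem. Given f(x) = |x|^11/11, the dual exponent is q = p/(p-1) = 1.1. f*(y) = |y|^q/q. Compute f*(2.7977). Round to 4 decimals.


The conjugate exponent q satisfies 1/p + 1/q = 1.
p = 11, so q = 11/(11 - 1) = 1.1
|y|^q = 2.7977^1.1 = 3.1009
f*(2.7977) = 3.1009 / 1.1 = 2.819


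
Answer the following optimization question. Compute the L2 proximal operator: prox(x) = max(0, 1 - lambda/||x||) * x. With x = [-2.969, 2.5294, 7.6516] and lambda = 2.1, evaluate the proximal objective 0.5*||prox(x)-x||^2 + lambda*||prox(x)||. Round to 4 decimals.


Step 1: Compute ||x||.
||x|| = 8.5884
Step 2: Compute scaling factor.
scale = max(0, 1 - 2.1/8.5884) = 0.7555
Step 3: prox(x) = [-2.243, 1.9109, 5.7807]
||prox(x)|| = 6.4884
Step 4: Proximal objective.
0.5*||prox-x||^2 = 2.205
lambda*||prox|| = 13.6256
Total = 15.8305


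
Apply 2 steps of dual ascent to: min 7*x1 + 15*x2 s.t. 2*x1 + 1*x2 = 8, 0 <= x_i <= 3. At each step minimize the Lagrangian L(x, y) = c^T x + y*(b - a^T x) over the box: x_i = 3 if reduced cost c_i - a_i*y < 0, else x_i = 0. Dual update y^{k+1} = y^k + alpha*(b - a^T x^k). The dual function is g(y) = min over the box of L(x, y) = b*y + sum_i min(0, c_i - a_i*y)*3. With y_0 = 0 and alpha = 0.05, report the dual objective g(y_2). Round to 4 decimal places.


Dual ascent for LP: min 7*x1 + 15*x2, 2*x1 + 1*x2 = 8, 0 <= x_i <= 3
Step 1: y^k = 0.0, reduced costs: (7.0, 15.0)
  x^k = (0.0, 0.0), subgradient = b - a^T x = 8.0
  y^{k+1} = 0.0 + 0.05*8.0 = 0.4
Step 2: y^k = 0.4, reduced costs: (6.2, 14.6)
  x^k = (0.0, 0.0), subgradient = b - a^T x = 8.0
  y^{k+1} = 0.4 + 0.05*8.0 = 0.8
Dual objective at y_2 = 0.8: reduced costs (5.4, 14.2), box minimizer x = (0.0, 0.0)
g(y_2) = b*y + (c1 - a1*y)*x1 + (c2 - a2*y)*x2 = 8*0.8 + 5.4*0.0 + 14.2*0.0 = 6.4 + 0.0 + 0.0 = 6.4


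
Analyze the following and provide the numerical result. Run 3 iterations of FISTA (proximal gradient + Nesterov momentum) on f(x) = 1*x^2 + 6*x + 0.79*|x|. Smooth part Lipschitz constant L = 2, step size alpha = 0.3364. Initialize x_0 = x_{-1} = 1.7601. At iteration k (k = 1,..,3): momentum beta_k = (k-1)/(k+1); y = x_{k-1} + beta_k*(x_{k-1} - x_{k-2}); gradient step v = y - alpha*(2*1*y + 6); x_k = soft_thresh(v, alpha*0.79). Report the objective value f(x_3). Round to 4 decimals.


FISTA on f(x) = 1*x^2 + 6*x + 0.79*|x|
L = 2, alpha = 0.3364
Iteration 1: beta = 0.0, y = 1.7601 + 0.0*(1.7601 - 1.7601) = 1.7601
  grad(y) = 9.5202, v = y - alpha*grad = -1.4425
  prox(v) = soft_thresh(-1.4425, 0.2658) = -1.1767
Iteration 2: beta = 0.3333, y = -1.1767 + 0.3333*(-1.1767 - 1.7601) = -2.1557
  grad(y) = 1.6886, v = y - alpha*grad = -2.7237
  prox(v) = soft_thresh(-2.7237, 0.2658) = -2.458
Iteration 3: beta = 0.5, y = -2.458 + 0.5*(-2.458 + 1.1767) = -3.0986
  grad(y) = -0.1972, v = y - alpha*grad = -3.0323
  prox(v) = soft_thresh(-3.0323, 0.2658) = -2.7665
f(x_3) = 1*(-2.7665)^2 + 6*(-2.7665) + 0.79*|-2.7665| = -6.7599


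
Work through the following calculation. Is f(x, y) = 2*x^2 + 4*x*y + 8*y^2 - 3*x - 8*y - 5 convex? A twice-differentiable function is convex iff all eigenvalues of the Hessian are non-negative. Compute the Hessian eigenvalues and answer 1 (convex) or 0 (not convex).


The Hessian of f(x,y) = 2*x^2 + 4*x*y + 8*y^2 - 3*x - 8*y - 5 is:
H = [[4, 4], [4, 16]]
Trace = 4 + 16 = 20
Determinant = 4*16 - (4)^2 = 48
Discriminant = (20)^2 - 4*48 = 208.0
Eigenvalues: lambda_1 = 2.7889, lambda_2 = 17.2111
The function is convex.

1


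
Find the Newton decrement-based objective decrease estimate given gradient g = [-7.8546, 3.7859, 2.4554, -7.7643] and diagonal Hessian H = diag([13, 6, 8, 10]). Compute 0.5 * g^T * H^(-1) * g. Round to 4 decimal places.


Step 1: H is diagonal, so H^(-1) * g = [-0.6042, 0.631, 0.3069, -0.7764].
Step 2: g^T H^(-1) g = sum_i g_i^2 / H_ii
  = (-7.8546)^2/13 + (3.7859)^2/6 + (2.4554)^2/8 + (-7.7643)^2/10
  = 4.7457 + 2.3888 + 0.7536 + 6.0284 = 13.9166
Step 3: Objective decrease = 0.5 * g^T H^(-1) g = 6.9583


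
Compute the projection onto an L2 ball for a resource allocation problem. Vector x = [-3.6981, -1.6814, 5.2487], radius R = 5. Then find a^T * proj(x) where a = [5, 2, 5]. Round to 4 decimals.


Step 1: Compute ||x|| (intermediates to 6 decimals).
||x|| = sqrt((-3.6981)^2 + (-1.6814)^2 + 5.2487^2) = 6.637161
Step 2: Project.
Since ||x|| > R, scale = R/||x|| = 5/6.637161 = 0.753334, proj(x) = scale * x
proj(x) = [-2.785904, -1.266656, 3.954024]
Step 3: Dot product.
a^T * proj(x) = 5*(-2.785904) + 2*(-1.266656) + 5*3.954024 = 3.3073


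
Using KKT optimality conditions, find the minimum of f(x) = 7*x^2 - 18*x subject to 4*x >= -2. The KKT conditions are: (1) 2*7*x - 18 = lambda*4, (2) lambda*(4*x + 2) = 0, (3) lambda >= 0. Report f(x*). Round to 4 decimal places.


Step 1: Try lambda = 0 (constraint inactive).
Stationarity: 2*7*x - 18 = 0
x* = 18/(2*7) = 9/7 = 1.2857 (rounded; the exact value 9/7 is used below)
Check constraint: 4*1.2857 = 5.1428 >= -2 -- satisfied.
Step 2: Compute optimal value.
f(x*) = 7*(9/7)^2 - 18*(9/7) = -11.5714


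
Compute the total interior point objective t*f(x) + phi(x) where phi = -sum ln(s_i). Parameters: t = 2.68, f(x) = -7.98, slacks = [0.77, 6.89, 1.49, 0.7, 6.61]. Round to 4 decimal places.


Step 1: Compute log-barrier.
ln values: [-0.2614, 1.9301, 0.3988, -0.3567, 1.8886]
phi = -(-0.2614 + 1.9301 + 0.3988 - 0.3567 + 1.8886) = -3.5994
Step 2: Compute augmented objective.
t*f(x) = 2.68*-7.98 = -21.3864
Total = -21.3864 - 3.5994 = -24.9858


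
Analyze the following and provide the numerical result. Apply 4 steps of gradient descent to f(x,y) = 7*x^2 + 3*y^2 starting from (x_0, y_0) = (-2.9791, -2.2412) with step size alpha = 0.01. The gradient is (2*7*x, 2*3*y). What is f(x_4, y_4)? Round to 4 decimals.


Gradient descent on f(x,y) = 7*x^2 + 3*y^2.
Starting point: (-2.9791, -2.2412), alpha = 0.01
Step 1: grad_x = 2*7*-2.9791 = -41.7074, grad_y = 2*3*-2.2412 = -13.4472
  x_1 = -2.9791 - 0.01*-41.7074 = -2.562
  y_1 = -2.2412 - 0.01*-13.4472 = -2.1067
Step 2: grad_x = 2*7*-2.562 = -35.8684, grad_y = 2*3*-2.1067 = -12.6404
  x_2 = -2.562 - 0.01*-35.8684 = -2.2033
  y_2 = -2.1067 - 0.01*-12.6404 = -1.9803
Step 3: grad_x = 2*7*-2.2033 = -30.8468, grad_y = 2*3*-1.9803 = -11.8819
  x_3 = -2.2033 - 0.01*-30.8468 = -1.8949
  y_3 = -1.9803 - 0.01*-11.8819 = -1.8615
Step 4: grad_x = 2*7*-1.8949 = -26.5282, grad_y = 2*3*-1.8615 = -11.169
  x_4 = -1.8949 - 0.01*-26.5282 = -1.6296
  y_4 = -1.8615 - 0.01*-11.169 = -1.7498
f(-1.6296, -1.7498) = 7*(-1.6296)^2 + 3*(-1.7498)^2 = 27.7745


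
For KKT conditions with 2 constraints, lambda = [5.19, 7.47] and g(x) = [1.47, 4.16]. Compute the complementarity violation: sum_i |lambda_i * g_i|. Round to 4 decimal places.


KKT complementary slackness check:
lambda_1 * g_1 = 5.19 * 1.47 = 7.6293
lambda_2 * g_2 = 7.47 * 4.16 = 31.0752
Total violation = 7.6293 + 31.0752 = 38.7045


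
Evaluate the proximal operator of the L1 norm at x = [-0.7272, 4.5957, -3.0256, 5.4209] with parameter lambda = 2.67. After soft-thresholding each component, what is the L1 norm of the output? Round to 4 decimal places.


Soft-thresholding with lambda = 2.67:
prox(-0.7272) = sign(-0.7272)*max(|-0.7272| - 2.67, 0) = 0.0
prox(4.5957) = sign(4.5957)*max(|4.5957| - 2.67, 0) = 1.9257
prox(-3.0256) = sign(-3.0256)*max(|-3.0256| - 2.67, 0) = -0.3556
prox(5.4209) = sign(5.4209)*max(|5.4209| - 2.67, 0) = 2.7509
prox(x) = [0.0, 1.9257, -0.3556, 2.7509]
||prox(x)||_1 = 0.0 + 1.9257 + 0.3556 + 2.7509 = 5.0322


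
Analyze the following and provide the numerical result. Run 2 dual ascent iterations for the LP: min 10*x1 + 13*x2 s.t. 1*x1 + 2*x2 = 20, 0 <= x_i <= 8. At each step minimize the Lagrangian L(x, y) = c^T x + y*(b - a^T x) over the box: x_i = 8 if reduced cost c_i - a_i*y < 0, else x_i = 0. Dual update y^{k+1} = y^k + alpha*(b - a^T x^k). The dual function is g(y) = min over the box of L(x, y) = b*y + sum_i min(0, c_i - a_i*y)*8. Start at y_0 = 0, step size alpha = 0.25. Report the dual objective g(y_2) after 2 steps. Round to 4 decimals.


Dual ascent for LP: min 10*x1 + 13*x2, 1*x1 + 2*x2 = 20, 0 <= x_i <= 8
Step 1: y^k = 0.0, reduced costs: (10.0, 13.0)
  x^k = (0.0, 0.0), subgradient = b - a^T x = 20.0
  y^{k+1} = 0.0 + 0.25*20.0 = 5.0
Step 2: y^k = 5.0, reduced costs: (5.0, 3.0)
  x^k = (0.0, 0.0), subgradient = b - a^T x = 20.0
  y^{k+1} = 5.0 + 0.25*20.0 = 10.0
Dual objective at y_2 = 10.0: reduced costs (0.0, -7.0), box minimizer x = (0.0, 8.0)
g(y_2) = b*y + (c1 - a1*y)*x1 + (c2 - a2*y)*x2 = 20*10.0 + 0.0*0.0 + (-7.0)*8.0 = 200.0 + 0.0 - 56.0 = 144.0


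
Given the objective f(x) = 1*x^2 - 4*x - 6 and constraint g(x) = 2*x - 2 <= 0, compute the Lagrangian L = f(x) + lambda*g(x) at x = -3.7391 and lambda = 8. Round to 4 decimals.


Step 1: Evaluate f(x).
f(-3.7391) = 1*(-3.7391)^2 - 4*(-3.7391) - 6 = 22.9373
Step 2: Evaluate g(x).
g(-3.7391) = 2*-3.7391 - 2 = -9.4782
Step 3: Compute Lagrangian.
L = 22.9373 + 8*-9.4782 = -52.8883


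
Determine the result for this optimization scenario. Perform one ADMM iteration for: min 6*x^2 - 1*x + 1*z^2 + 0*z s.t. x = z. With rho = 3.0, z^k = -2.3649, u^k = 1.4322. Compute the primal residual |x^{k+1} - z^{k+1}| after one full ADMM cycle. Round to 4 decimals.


ADMM iteration with rho = 3.0, z^k = -2.3649, u^k = 1.4322
Step 1: x-update.
Minimize 6*x^2 - 1*x + (3.0/2)*(x + 2.3649 + 1.4322)^2
FOC: (2*6 + 3.0)*x = 1 + 3.0*(-2.3649 - 1.4322)
x^{k+1} = -0.6928
Step 2: z-update.
Minimize 1*z^2 + 0*z + (3.0/2)*(-0.6928 - z + 1.4322)^2
FOC: (2*1 + 3.0)*z = 0 + 3.0*(-0.6928 + 1.4322)
z^{k+1} = 0.4437
Step 3: u-update.
u^{k+1} = 1.4322 - 0.6928 - 0.4437 = 0.2958
Step 4: Primal residual = |-0.6928 - 0.4437| = 1.1364


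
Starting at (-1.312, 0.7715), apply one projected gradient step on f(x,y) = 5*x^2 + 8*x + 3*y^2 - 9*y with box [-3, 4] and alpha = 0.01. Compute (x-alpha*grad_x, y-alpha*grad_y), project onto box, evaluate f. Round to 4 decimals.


Step 1: Compute gradient at (-1.312, 0.7715).
grad_x = 2*5*-1.312 + 8 = -5.12
grad_y = 2*3*0.7715 - 9 = -4.371
Step 2: Gradient step.
x_raw = -1.312 - 0.01*-5.12 = -1.2608
y_raw = 0.7715 - 0.01*-4.371 = 0.8152
Step 3: Project onto [-3, 4].
x_proj = clip(-1.2608) = -1.2608
y_proj = clip(0.8152) = 0.8152
Step 4: Evaluate f.
f(-1.2608, 0.8152) = -7.4815


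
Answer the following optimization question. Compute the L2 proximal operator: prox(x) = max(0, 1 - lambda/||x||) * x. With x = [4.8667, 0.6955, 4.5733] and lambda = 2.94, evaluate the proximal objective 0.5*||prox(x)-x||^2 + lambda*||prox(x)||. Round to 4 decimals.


Step 1: Compute ||x||.
||x|| = 6.7144
Step 2: Compute scaling factor.
scale = max(0, 1 - 2.94/6.7144) = 0.5621
Step 3: prox(x) = [2.7358, 0.391, 2.5708]
||prox(x)|| = 3.7744
Step 4: Proximal objective.
0.5*||prox-x||^2 = 4.3218
lambda*||prox|| = 11.0967
Total = 15.4186


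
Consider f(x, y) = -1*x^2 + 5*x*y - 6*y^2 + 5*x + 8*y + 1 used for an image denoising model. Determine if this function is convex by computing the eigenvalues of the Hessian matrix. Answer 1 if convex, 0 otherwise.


The Hessian of f(x,y) = -1*x^2 + 5*x*y - 6*y^2 + 5*x + 8*y + 1 is:
H = [[-2, 5], [5, -12]]
Trace = -2 - 12 = -14
Determinant = -2*-12 - (5)^2 = -1
Discriminant = (-14)^2 - 4*-1 = 200.0
Eigenvalues: lambda_1 = -14.0711, lambda_2 = 0.0711
The function is not convex.

0


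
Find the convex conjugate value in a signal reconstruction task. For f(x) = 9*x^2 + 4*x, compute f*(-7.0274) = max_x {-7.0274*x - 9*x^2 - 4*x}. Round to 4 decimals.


f*(y) = sup_x {y*x - a*x^2 - b*x} = sup_x {(y-b)*x - a*x^2}
FOC: (y - b) - 2a*x = 0 => x* = (y - b)/(2a)
x* = (-7.0274 - 4)/(2*9) = -0.6126
f*(-7.0274) = (y-b)^2/(4a) = (-7.0274 - 4)^2/(4*9)
= 121.6036/36 = 3.3779


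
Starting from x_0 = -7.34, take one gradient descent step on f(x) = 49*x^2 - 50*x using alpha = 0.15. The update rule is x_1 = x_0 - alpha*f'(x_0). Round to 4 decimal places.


We compute the gradient at x_0 and apply the update.
f'(x) = 98*x - 50
f'(-7.34) = 98*-7.34 - 50 = -769.32
x_1 = -7.34 - 0.15*-769.32 = 108.058


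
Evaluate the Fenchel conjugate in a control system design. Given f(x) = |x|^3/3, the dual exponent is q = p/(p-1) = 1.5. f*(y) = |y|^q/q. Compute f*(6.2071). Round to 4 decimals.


The conjugate exponent q satisfies 1/p + 1/q = 1.
p = 3, so q = 3/(3 - 1) = 1.5
|y|^q = 6.2071^1.5 = 15.4644
f*(6.2071) = 15.4644 / 1.5 = 10.3096


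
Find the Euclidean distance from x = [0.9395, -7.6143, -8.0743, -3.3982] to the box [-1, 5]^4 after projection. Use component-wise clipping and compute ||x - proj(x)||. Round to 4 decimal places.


Project each component onto [-1, 5].
clip(0.9395) = 0.9395, clip(-7.6143) = -1.0, clip(-8.0743) = -1.0, clip(-3.3982) = -1.0
Projection = [0.9395, -1.0, -1.0, -1.0]
Squared diffs: [0.0, 43.749, 50.0457, 5.7514]
Distance = sqrt(99.5461) = 9.9773


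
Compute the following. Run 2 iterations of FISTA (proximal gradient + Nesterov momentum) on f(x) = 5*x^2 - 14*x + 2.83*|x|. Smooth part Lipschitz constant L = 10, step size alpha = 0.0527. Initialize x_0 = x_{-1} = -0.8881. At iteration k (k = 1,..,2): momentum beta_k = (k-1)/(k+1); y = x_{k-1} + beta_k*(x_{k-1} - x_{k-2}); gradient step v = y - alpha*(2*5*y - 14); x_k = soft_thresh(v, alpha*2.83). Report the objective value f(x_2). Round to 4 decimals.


FISTA on f(x) = 5*x^2 - 14*x + 2.83*|x|
L = 10, alpha = 0.0527
Iteration 1: beta = 0.0, y = -0.8881 + 0.0*(-0.8881 + 0.8881) = -0.8881
  grad(y) = -22.881, v = y - alpha*grad = 0.3177
  prox(v) = soft_thresh(0.3177, 0.1491) = 0.1686
Iteration 2: beta = 0.3333, y = 0.1686 + 0.3333*(0.1686 + 0.8881) = 0.5208
  grad(y) = -8.7918, v = y - alpha*grad = 0.9841
  prox(v) = soft_thresh(0.9841, 0.1491) = 0.835
f(x_2) = 5*0.835^2 - 14*0.835 + 2.83*|0.835| = -5.8408


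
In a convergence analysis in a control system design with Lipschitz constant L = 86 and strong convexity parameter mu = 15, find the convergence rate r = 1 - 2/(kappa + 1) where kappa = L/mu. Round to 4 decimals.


Step 1: Compute the condition number.
kappa = L/mu = 86/15 = 5.7333
Step 2: Compute the convergence rate.
r = 1 - 2/(kappa + 1) = 1 - 2*mu/(L + mu) = (L - mu)/(L + mu) = 71/101 = 0.703


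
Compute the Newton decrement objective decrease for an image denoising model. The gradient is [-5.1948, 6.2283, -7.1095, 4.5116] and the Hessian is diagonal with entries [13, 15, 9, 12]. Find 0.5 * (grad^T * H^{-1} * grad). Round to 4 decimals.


Step 1: H is diagonal, so H^(-1) * g = [-0.3996, 0.4152, -0.7899, 0.376].
Step 2: g^T H^(-1) g = sum_i g_i^2 / H_ii
  = (-5.1948)^2/13 + (6.2283)^2/15 + (-7.1095)^2/9 + (4.5116)^2/12
  = 2.0758 + 2.5861 + 5.6161 + 1.6962 = 11.9743
Step 3: Objective decrease = 0.5 * g^T H^(-1) g = 5.9871


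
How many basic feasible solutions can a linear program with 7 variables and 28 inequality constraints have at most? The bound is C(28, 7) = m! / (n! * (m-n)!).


Each vertex corresponds to some choice of n active constraints out of m, so the number of vertices is at most C(m, n) = m! / (n!(m-n)!).
m = 28, n = 7
Numerator: 28 * 27 * 26 * 25 * 24 * 23 * 22
Denominator: 7! = 5040
C(28, 7) = 1184040


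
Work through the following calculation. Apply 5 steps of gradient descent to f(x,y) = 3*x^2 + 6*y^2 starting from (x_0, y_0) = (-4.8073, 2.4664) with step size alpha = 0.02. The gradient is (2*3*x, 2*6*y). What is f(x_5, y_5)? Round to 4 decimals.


Gradient descent on f(x,y) = 3*x^2 + 6*y^2.
Starting point: (-4.8073, 2.4664), alpha = 0.02
Step 1: grad_x = 2*3*-4.8073 = -28.8438, grad_y = 2*6*2.4664 = 29.5968
  x_1 = -4.8073 - 0.02*-28.8438 = -4.2304
  y_1 = 2.4664 - 0.02*29.5968 = 1.8745
Step 2: grad_x = 2*3*-4.2304 = -25.3825, grad_y = 2*6*1.8745 = 22.4936
  x_2 = -4.2304 - 0.02*-25.3825 = -3.7228
  y_2 = 1.8745 - 0.02*22.4936 = 1.4246
Step 3: grad_x = 2*3*-3.7228 = -22.3366, grad_y = 2*6*1.4246 = 17.0951
  x_3 = -3.7228 - 0.02*-22.3366 = -3.276
  y_3 = 1.4246 - 0.02*17.0951 = 1.0827
Step 4: grad_x = 2*3*-3.276 = -19.6562, grad_y = 2*6*1.0827 = 12.9923
  x_4 = -3.276 - 0.02*-19.6562 = -2.8829
  y_4 = 1.0827 - 0.02*12.9923 = 0.8228
Step 5: grad_x = 2*3*-2.8829 = -17.2975, grad_y = 2*6*0.8228 = 9.8741
  x_5 = -2.8829 - 0.02*-17.2975 = -2.537
  y_5 = 0.8228 - 0.02*9.8741 = 0.6254
f(-2.537, 0.6254) = 3*(-2.537)^2 + 6*0.6254^2 = 21.655


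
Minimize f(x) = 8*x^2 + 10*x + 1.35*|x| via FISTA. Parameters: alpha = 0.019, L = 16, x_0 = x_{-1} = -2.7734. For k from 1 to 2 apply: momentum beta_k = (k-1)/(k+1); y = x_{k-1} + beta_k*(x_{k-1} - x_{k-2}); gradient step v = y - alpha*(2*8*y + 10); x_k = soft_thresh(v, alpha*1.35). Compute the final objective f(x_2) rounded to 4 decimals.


FISTA on f(x) = 8*x^2 + 10*x + 1.35*|x|
L = 16, alpha = 0.019
Iteration 1: beta = 0.0, y = -2.7734 + 0.0*(-2.7734 + 2.7734) = -2.7734
  grad(y) = -34.3744, v = y - alpha*grad = -2.1203
  prox(v) = soft_thresh(-2.1203, 0.0257) = -2.0946
Iteration 2: beta = 0.3333, y = -2.0946 + 0.3333*(-2.0946 + 2.7734) = -1.8684
  grad(y) = -19.8941, v = y - alpha*grad = -1.4904
  prox(v) = soft_thresh(-1.4904, 0.0257) = -1.4647
f(x_2) = 8*(-1.4647)^2 + 10*(-1.4647) + 1.35*|-1.4647| = 4.4938


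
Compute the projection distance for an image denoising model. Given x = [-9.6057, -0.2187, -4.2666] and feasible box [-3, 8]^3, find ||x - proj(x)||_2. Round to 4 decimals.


Project each component onto [-3, 8].
clip(-9.6057) = -3.0, clip(-0.2187) = -0.2187, clip(-4.2666) = -3.0
Projection = [-3.0, -0.2187, -3.0]
Squared diffs: [43.6353, 0.0, 1.6043]
Distance = sqrt(45.2396) = 6.726


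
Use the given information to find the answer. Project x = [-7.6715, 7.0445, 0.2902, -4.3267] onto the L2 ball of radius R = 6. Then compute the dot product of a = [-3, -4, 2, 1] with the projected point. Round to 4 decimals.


Step 1: Compute ||x|| (intermediates to 6 decimals).
||x|| = sqrt((-7.6715)^2 + 7.0445^2 + 0.2902^2 + (-4.3267)^2) = 11.281908
Step 2: Project.
Since ||x|| > R, scale = R/||x|| = 6/11.281908 = 0.531825, proj(x) = scale * x
proj(x) = [-4.079895, 3.746441, 0.154336, -2.301047]
Step 3: Dot product.
a^T * proj(x) = -3*(-4.079895) - 4*3.746441 + 2*0.154336 + 1*(-2.301047) = -4.7385


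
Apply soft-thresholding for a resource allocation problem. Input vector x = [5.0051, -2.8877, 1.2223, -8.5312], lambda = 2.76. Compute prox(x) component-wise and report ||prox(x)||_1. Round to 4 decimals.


Soft-thresholding with lambda = 2.76:
prox(5.0051) = sign(5.0051)*max(|5.0051| - 2.76, 0) = 2.2451
prox(-2.8877) = sign(-2.8877)*max(|-2.8877| - 2.76, 0) = -0.1277
prox(1.2223) = sign(1.2223)*max(|1.2223| - 2.76, 0) = 0.0
prox(-8.5312) = sign(-8.5312)*max(|-8.5312| - 2.76, 0) = -5.7712
prox(x) = [2.2451, -0.1277, 0.0, -5.7712]
||prox(x)||_1 = 2.2451 + 0.1277 + 0.0 + 5.7712 = 8.144


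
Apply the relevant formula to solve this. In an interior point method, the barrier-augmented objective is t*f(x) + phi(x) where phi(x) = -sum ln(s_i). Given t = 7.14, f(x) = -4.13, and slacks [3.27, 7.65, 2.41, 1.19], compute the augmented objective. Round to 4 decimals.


Step 1: Compute log-barrier.
ln values: [1.1848, 2.0347, 0.8796, 0.174]
phi = -(1.1848 + 2.0347 + 0.8796 + 0.174) = -4.2731
Step 2: Compute augmented objective.
t*f(x) = 7.14*-4.13 = -29.4882
Total = -29.4882 - 4.2731 = -33.7613


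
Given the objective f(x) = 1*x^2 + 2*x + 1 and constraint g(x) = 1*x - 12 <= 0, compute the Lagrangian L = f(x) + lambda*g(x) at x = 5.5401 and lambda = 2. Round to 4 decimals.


Step 1: Evaluate f(x).
f(5.5401) = 1*5.5401^2 + 2*5.5401 + 1 = 42.7729
Step 2: Evaluate g(x).
g(5.5401) = 1*5.5401 - 12 = -6.4599
Step 3: Compute Lagrangian.
L = 42.7729 + 2*-6.4599 = 29.8531


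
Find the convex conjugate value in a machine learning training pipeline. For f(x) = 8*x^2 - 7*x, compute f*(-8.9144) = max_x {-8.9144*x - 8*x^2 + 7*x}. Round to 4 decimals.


f*(y) = sup_x {y*x - a*x^2 - b*x} = sup_x {(y-b)*x - a*x^2}
FOC: (y - b) - 2a*x = 0 => x* = (y - b)/(2a)
x* = (-8.9144 + 7)/(2*8) = -0.1197
f*(-8.9144) = (y-b)^2/(4a) = (-8.9144 + 7)^2/(4*8)
= 3.6649/32 = 0.1145


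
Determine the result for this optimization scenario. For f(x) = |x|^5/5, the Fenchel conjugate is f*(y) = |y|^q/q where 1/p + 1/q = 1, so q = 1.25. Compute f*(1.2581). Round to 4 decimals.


The conjugate exponent q satisfies 1/p + 1/q = 1.
p = 5, so q = 5/(5 - 1) = 1.25
|y|^q = 1.2581^1.25 = 1.3324
f*(1.2581) = 1.3324 / 1.25 = 1.0659


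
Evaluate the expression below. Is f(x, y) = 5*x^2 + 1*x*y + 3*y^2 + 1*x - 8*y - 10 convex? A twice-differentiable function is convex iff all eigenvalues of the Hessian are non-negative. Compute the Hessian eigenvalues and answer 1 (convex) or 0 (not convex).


The Hessian of f(x,y) = 5*x^2 + 1*x*y + 3*y^2 + 1*x - 8*y - 10 is:
H = [[10, 1], [1, 6]]
Trace = 10 + 6 = 16
Determinant = 10*6 - (1)^2 = 59
Discriminant = (16)^2 - 4*59 = 20.0
Eigenvalues: lambda_1 = 5.7639, lambda_2 = 10.2361
The function is convex.

1


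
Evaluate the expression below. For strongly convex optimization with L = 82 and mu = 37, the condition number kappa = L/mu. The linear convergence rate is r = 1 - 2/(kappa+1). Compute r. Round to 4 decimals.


Step 1: Compute the condition number.
kappa = L/mu = 82/37 = 2.2162
Step 2: Compute the convergence rate.
r = 1 - 2/(kappa + 1) = 1 - 2*mu/(L + mu) = (L - mu)/(L + mu) = 45/119 = 0.3782


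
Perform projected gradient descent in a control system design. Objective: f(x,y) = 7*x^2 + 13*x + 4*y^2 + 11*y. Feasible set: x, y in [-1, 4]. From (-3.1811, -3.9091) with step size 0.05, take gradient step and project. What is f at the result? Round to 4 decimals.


Step 1: Compute gradient at (-3.1811, -3.9091).
grad_x = 2*7*-3.1811 + 13 = -31.5354
grad_y = 2*4*-3.9091 + 11 = -20.2728
Step 2: Gradient step.
x_raw = -3.1811 - 0.05*-31.5354 = -1.6043
y_raw = -3.9091 - 0.05*-20.2728 = -2.8955
Step 3: Project onto [-1, 4].
x_proj = clip(-1.6043) = -1.0
y_proj = clip(-2.8955) = -1.0
Step 4: Evaluate f.
f(-1.0, -1.0) = -13.0


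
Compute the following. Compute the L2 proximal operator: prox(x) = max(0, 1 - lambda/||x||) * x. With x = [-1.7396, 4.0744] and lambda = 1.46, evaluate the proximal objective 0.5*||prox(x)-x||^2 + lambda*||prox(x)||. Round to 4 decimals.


Step 1: Compute ||x||.
||x|| = 4.4302
Step 2: Compute scaling factor.
scale = max(0, 1 - 1.46/4.4302) = 0.6704
Step 3: prox(x) = [-1.1663, 2.7317]
||prox(x)|| = 2.9702
Step 4: Proximal objective.
0.5*||prox-x||^2 = 1.0658
lambda*||prox|| = 4.3365
Total = 5.4023


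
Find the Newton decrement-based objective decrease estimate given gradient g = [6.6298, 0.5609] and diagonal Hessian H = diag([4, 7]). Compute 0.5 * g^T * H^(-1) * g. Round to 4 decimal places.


Step 1: H is diagonal, so H^(-1) * g = [1.6575, 0.0801].
Step 2: g^T H^(-1) g = sum_i g_i^2 / H_ii
  = (6.6298)^2/4 + (0.5609)^2/7
  = 10.9886 + 0.0449 = 11.0335
Step 3: Objective decrease = 0.5 * g^T H^(-1) g = 5.5168


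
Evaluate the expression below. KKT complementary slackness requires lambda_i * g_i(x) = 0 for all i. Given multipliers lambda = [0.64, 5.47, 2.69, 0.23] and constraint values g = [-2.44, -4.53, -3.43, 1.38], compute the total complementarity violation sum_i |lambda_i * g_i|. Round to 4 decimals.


KKT complementary slackness check:
lambda_1 * g_1 = 0.64 * -2.44 = -1.5616
lambda_2 * g_2 = 5.47 * -4.53 = -24.7791
lambda_3 * g_3 = 2.69 * -3.43 = -9.2267
lambda_4 * g_4 = 0.23 * 1.38 = 0.3174
Total violation = 1.5616 + 24.7791 + 9.2267 + 0.3174 = 35.8848


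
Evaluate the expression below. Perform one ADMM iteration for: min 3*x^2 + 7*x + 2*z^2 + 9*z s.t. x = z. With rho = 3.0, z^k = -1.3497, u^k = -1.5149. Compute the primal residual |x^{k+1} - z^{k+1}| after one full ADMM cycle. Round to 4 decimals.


ADMM iteration with rho = 3.0, z^k = -1.3497, u^k = -1.5149
Step 1: x-update.
Minimize 3*x^2 + 7*x + (3.0/2)*(x + 1.3497 - 1.5149)^2
FOC: (2*3 + 3.0)*x = -7 + 3.0*(-1.3497 + 1.5149)
x^{k+1} = -0.7227
Step 2: z-update.
Minimize 2*z^2 + 9*z + (3.0/2)*(-0.7227 - z - 1.5149)^2
FOC: (2*2 + 3.0)*z = -9 + 3.0*(-0.7227 - 1.5149)
z^{k+1} = -2.2447
Step 3: u-update.
u^{k+1} = -1.5149 - 0.7227 + 2.2447 = 0.0071
Step 4: Primal residual = |-0.7227 + 2.2447| = 1.522


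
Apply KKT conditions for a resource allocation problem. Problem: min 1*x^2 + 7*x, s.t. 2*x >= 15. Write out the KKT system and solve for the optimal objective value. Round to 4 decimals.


Step 1: Try lambda = 0 (constraint inactive).
x_unc = -7/(2*1) = -3.5
Check: 2*-3.5 = -7.0 < 15 -- violated!
Step 2: Constraint must be active: 2*x = 15
x* = 15/2 = 7.5
lambda = (2*1*7.5 + 7)/2 = 11.0
Step 3: Compute optimal value.
f(x*) = 1*7.5^2 + 7*7.5 = 108.75


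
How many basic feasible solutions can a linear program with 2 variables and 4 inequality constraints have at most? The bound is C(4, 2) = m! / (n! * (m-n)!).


Each vertex corresponds to some choice of n active constraints out of m, so the number of vertices is at most C(m, n) = m! / (n!(m-n)!).
m = 4, n = 2
Numerator: 4 * 3
Denominator: 2! = 2
C(4, 2) = 6


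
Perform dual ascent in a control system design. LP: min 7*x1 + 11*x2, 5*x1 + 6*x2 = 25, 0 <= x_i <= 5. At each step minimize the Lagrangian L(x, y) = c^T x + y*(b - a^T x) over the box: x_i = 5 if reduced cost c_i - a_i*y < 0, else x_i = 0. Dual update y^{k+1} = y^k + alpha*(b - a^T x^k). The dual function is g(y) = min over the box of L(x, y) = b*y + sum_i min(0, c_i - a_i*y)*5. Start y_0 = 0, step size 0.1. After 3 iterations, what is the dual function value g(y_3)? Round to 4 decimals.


Dual ascent for LP: min 7*x1 + 11*x2, 5*x1 + 6*x2 = 25, 0 <= x_i <= 5
Step 1: y^k = 0.0, reduced costs: (7.0, 11.0)
  x^k = (0.0, 0.0), subgradient = b - a^T x = 25.0
  y^{k+1} = 0.0 + 0.1*25.0 = 2.5
Step 2: y^k = 2.5, reduced costs: (-5.5, -4.0)
  x^k = (5.0, 5.0), subgradient = b - a^T x = -30.0
  y^{k+1} = 2.5 + 0.1*-30.0 = -0.5
Step 3: y^k = -0.5, reduced costs: (9.5, 14.0)
  x^k = (0.0, 0.0), subgradient = b - a^T x = 25.0
  y^{k+1} = -0.5 + 0.1*25.0 = 2.0
Dual objective at y_3 = 2.0: reduced costs (-3.0, -1.0), box minimizer x = (5.0, 5.0)
g(y_3) = b*y + (c1 - a1*y)*x1 + (c2 - a2*y)*x2 = 25*2.0 + (-3.0)*5.0 + (-1.0)*5.0 = 50.0 - 15.0 - 5.0 = 30.0
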